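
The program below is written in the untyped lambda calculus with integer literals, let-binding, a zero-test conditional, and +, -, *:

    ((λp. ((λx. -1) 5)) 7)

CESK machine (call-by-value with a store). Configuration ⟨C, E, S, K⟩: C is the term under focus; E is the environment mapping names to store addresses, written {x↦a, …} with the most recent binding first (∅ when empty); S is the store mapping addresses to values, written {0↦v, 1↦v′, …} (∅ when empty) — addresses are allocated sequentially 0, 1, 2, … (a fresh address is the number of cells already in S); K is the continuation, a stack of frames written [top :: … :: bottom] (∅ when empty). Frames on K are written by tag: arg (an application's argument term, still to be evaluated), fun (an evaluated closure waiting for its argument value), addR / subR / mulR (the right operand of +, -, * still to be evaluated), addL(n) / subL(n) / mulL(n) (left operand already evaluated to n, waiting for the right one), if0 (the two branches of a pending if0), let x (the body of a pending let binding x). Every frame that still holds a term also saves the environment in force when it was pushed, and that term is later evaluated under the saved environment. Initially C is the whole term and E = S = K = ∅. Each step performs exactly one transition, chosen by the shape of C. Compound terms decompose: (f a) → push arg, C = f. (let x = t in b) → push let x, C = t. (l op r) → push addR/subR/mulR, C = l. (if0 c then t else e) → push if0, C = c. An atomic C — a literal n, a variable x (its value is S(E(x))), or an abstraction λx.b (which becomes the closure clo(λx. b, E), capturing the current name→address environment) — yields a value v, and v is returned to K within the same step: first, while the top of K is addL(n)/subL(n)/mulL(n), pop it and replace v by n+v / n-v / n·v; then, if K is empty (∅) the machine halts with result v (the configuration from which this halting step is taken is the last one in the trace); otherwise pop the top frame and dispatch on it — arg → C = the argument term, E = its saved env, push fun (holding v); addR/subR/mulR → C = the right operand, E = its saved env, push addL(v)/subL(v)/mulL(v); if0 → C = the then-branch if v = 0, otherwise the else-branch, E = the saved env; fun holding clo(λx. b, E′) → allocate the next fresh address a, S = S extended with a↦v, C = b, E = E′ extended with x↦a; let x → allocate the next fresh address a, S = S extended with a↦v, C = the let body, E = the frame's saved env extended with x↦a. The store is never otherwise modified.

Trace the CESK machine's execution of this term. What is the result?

t=0: ⟨C=((λp. ((λx. -1) 5)) 7); E=∅; S=∅; K=∅⟩
t=1: ⟨C=(λp. ((λx. -1) 5)); E=∅; S=∅; K=[arg]⟩
t=2: ⟨C=7; E=∅; S=∅; K=[fun]⟩
t=3: ⟨C=((λx. -1) 5); E={p↦0}; S={0↦7}; K=∅⟩
t=4: ⟨C=(λx. -1); E={p↦0}; S={0↦7}; K=[arg]⟩
t=5: ⟨C=5; E={p↦0}; S={0↦7}; K=[fun]⟩
t=6: ⟨C=-1; E={x↦1, p↦0}; S={0↦7, 1↦5}; K=∅⟩
→ final value -1

Answer: -1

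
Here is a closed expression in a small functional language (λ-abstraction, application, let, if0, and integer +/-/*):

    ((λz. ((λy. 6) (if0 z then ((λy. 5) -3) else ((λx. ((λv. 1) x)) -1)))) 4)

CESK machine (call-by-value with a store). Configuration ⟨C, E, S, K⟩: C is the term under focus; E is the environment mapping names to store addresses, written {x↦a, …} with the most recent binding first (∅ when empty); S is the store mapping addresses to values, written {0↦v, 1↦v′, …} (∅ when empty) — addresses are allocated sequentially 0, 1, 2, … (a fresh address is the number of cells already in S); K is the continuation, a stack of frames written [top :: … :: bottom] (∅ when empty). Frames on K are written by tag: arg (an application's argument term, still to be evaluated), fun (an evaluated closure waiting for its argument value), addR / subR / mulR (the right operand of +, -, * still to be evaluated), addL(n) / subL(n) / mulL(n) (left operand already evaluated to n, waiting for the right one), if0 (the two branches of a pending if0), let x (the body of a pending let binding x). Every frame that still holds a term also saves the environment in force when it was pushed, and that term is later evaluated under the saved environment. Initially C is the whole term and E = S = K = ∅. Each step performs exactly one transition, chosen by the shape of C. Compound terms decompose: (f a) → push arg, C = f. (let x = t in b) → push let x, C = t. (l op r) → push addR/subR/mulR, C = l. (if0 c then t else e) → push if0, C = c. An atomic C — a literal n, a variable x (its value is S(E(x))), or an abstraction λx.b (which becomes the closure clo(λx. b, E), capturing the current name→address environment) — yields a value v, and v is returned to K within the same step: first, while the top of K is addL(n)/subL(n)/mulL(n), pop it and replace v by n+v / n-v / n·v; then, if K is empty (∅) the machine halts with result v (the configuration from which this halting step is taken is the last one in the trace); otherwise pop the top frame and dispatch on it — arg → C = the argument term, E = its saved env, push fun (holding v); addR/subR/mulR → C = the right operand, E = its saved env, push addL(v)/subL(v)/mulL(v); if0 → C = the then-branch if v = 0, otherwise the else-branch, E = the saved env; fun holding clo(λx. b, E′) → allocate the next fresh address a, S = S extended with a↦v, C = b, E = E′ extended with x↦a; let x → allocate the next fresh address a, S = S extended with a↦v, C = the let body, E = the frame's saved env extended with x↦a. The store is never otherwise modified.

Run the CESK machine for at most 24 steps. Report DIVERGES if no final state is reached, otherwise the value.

t=0: [C=((λz. ((λy. 6) (if0 z then ((λy. 5) -3) else ((λx. ((λv. 1) x)) -1)))) 4) | E=∅ | S=∅ | K=∅]
t=1: [C=(λz. ((λy. 6) (if0 z then ((λy. 5) -3) else ((λx. ((λv. 1) x)) -1)))) | E=∅ | S=∅ | K=[arg]]
t=2: [C=4 | E=∅ | S=∅ | K=[fun]]
t=3: [C=((λy. 6) (if0 z then ((λy. 5) -3) else ((λx. ((λv. 1) x)) -1))) | E={z↦0} | S={0↦4} | K=∅]
t=4: [C=(λy. 6) | E={z↦0} | S={0↦4} | K=[arg]]
t=5: [C=(if0 z then ((λy. 5) -3) else ((λx. ((λv. 1) x)) -1)) | E={z↦0} | S={0↦4} | K=[fun]]
t=6: [C=z | E={z↦0} | S={0↦4} | K=[if0 :: fun]]
t=7: [C=((λx. ((λv. 1) x)) -1) | E={z↦0} | S={0↦4} | K=[fun]]
t=8: [C=(λx. ((λv. 1) x)) | E={z↦0} | S={0↦4} | K=[arg :: fun]]
t=9: [C=-1 | E={z↦0} | S={0↦4} | K=[fun :: fun]]
t=10: [C=((λv. 1) x) | E={x↦1, z↦0} | S={0↦4, 1↦-1} | K=[fun]]
t=11: [C=(λv. 1) | E={x↦1, z↦0} | S={0↦4, 1↦-1} | K=[arg :: fun]]
t=12: [C=x | E={x↦1, z↦0} | S={0↦4, 1↦-1} | K=[fun :: fun]]
t=13: [C=1 | E={v↦2, x↦1, z↦0} | S={0↦4, 1↦-1, 2↦-1} | K=[fun]]
t=14: [C=6 | E={y↦3, z↦0} | S={0↦4, 1↦-1, 2↦-1, 3↦1} | K=∅]
→ final value 6

Answer: 6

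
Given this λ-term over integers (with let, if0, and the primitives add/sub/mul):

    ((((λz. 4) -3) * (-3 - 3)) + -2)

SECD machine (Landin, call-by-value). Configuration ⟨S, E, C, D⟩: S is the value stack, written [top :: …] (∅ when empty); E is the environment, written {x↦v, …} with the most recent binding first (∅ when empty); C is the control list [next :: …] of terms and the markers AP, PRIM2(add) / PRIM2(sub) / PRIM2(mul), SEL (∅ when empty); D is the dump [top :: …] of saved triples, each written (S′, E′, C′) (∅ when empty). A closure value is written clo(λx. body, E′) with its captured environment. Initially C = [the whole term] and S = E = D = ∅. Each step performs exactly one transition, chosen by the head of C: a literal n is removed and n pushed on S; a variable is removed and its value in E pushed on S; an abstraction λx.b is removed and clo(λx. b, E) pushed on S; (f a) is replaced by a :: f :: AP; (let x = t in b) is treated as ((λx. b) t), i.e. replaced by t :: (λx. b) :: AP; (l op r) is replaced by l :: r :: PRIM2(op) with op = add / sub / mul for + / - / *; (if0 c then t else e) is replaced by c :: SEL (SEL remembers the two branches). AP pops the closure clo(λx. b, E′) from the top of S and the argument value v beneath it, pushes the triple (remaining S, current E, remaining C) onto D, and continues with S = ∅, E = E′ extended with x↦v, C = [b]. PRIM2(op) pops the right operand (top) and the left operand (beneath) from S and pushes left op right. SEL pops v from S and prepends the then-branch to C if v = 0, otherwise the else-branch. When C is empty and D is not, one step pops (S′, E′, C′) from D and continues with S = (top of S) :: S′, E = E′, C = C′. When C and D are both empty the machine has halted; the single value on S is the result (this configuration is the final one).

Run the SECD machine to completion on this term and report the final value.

Answer: -26

Execution trace:
t=0: <S=∅, E=∅, C=[((((λz. 4) -3) * (-3 - 3)) + -2)], D=∅>
t=1: <S=∅, E=∅, C=[(((λz. 4) -3) * (-3 - 3)) :: -2 :: PRIM2(add)], D=∅>
t=2: <S=∅, E=∅, C=[((λz. 4) -3) :: (-3 - 3) :: PRIM2(mul) :: -2 :: PRIM2(add)], D=∅>
t=3: <S=∅, E=∅, C=[-3 :: (λz. 4) :: AP :: (-3 - 3) :: PRIM2(mul) :: -2 :: PRIM2(add)], D=∅>
t=4: <S=[-3], E=∅, C=[(λz. 4) :: AP :: (-3 - 3) :: PRIM2(mul) :: -2 :: PRIM2(add)], D=∅>
t=5: <S=[clo(λz. 4, ∅) :: -3], E=∅, C=[AP :: (-3 - 3) :: PRIM2(mul) :: -2 :: PRIM2(add)], D=∅>
t=6: <S=∅, E={z↦-3}, C=[4], D=[(∅, ∅, [(-3 - 3) :: PRIM2(mul) :: -2 :: PRIM2(add)])]>
t=7: <S=[4], E={z↦-3}, C=∅, D=[(∅, ∅, [(-3 - 3) :: PRIM2(mul) :: -2 :: PRIM2(add)])]>
t=8: <S=[4], E=∅, C=[(-3 - 3) :: PRIM2(mul) :: -2 :: PRIM2(add)], D=∅>
t=9: <S=[4], E=∅, C=[-3 :: 3 :: PRIM2(sub) :: PRIM2(mul) :: -2 :: PRIM2(add)], D=∅>
t=10: <S=[-3 :: 4], E=∅, C=[3 :: PRIM2(sub) :: PRIM2(mul) :: -2 :: PRIM2(add)], D=∅>
t=11: <S=[3 :: -3 :: 4], E=∅, C=[PRIM2(sub) :: PRIM2(mul) :: -2 :: PRIM2(add)], D=∅>
t=12: <S=[-6 :: 4], E=∅, C=[PRIM2(mul) :: -2 :: PRIM2(add)], D=∅>
t=13: <S=[-24], E=∅, C=[-2 :: PRIM2(add)], D=∅>
t=14: <S=[-2 :: -24], E=∅, C=[PRIM2(add)], D=∅>
t=15: <S=[-26], E=∅, C=∅, D=∅>
→ final value -26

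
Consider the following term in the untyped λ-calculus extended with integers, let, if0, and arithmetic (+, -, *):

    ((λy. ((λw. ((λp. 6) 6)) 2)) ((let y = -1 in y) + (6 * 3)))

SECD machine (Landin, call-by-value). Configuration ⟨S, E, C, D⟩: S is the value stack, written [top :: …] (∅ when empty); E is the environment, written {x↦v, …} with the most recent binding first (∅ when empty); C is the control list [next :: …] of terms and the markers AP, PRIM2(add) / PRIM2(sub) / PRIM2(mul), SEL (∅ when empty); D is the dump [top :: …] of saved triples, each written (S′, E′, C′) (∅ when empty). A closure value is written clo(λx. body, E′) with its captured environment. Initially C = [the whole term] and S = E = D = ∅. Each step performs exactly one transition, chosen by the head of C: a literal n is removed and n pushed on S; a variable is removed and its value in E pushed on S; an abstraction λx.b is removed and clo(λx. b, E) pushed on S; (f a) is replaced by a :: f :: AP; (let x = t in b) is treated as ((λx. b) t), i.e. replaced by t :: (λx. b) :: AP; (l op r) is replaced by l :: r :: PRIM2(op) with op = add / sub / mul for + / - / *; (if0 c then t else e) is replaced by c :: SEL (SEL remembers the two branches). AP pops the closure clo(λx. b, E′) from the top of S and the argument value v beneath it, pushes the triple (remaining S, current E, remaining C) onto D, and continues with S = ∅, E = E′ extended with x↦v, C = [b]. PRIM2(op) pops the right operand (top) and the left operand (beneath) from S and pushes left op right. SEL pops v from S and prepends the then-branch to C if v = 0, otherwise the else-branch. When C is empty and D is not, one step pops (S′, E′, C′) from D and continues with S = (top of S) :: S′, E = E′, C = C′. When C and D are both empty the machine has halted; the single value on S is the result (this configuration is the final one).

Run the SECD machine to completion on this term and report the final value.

Answer: 6

Derivation:
0. <S=∅, E=∅, C=[((λy. ((λw. ((λp. 6) 6)) 2)) ((let y = -1 in y) + (6 * 3)))], D=∅>
1. <S=∅, E=∅, C=[((let y = -1 in y) + (6 * 3)) :: (λy. ((λw. ((λp. 6) 6)) 2)) :: AP], D=∅>
2. <S=∅, E=∅, C=[(let y = -1 in y) :: (6 * 3) :: PRIM2(add) :: (λy. ((λw. ((λp. 6) 6)) 2)) :: AP], D=∅>
3. <S=∅, E=∅, C=[-1 :: (λy. y) :: AP :: (6 * 3) :: PRIM2(add) :: (λy. ((λw. ((λp. 6) 6)) 2)) :: AP], D=∅>
4. <S=[-1], E=∅, C=[(λy. y) :: AP :: (6 * 3) :: PRIM2(add) :: (λy. ((λw. ((λp. 6) 6)) 2)) :: AP], D=∅>
5. <S=[clo(λy. y, ∅) :: -1], E=∅, C=[AP :: (6 * 3) :: PRIM2(add) :: (λy. ((λw. ((λp. 6) 6)) 2)) :: AP], D=∅>
6. <S=∅, E={y↦-1}, C=[y], D=[(∅, ∅, [(6 * 3) :: PRIM2(add) :: (λy. ((λw. ((λp. 6) 6)) 2)) :: AP])]>
7. <S=[-1], E={y↦-1}, C=∅, D=[(∅, ∅, [(6 * 3) :: PRIM2(add) :: (λy. ((λw. ((λp. 6) 6)) 2)) :: AP])]>
8. <S=[-1], E=∅, C=[(6 * 3) :: PRIM2(add) :: (λy. ((λw. ((λp. 6) 6)) 2)) :: AP], D=∅>
9. <S=[-1], E=∅, C=[6 :: 3 :: PRIM2(mul) :: PRIM2(add) :: (λy. ((λw. ((λp. 6) 6)) 2)) :: AP], D=∅>
10. <S=[6 :: -1], E=∅, C=[3 :: PRIM2(mul) :: PRIM2(add) :: (λy. ((λw. ((λp. 6) 6)) 2)) :: AP], D=∅>
11. <S=[3 :: 6 :: -1], E=∅, C=[PRIM2(mul) :: PRIM2(add) :: (λy. ((λw. ((λp. 6) 6)) 2)) :: AP], D=∅>
12. <S=[18 :: -1], E=∅, C=[PRIM2(add) :: (λy. ((λw. ((λp. 6) 6)) 2)) :: AP], D=∅>
13. <S=[17], E=∅, C=[(λy. ((λw. ((λp. 6) 6)) 2)) :: AP], D=∅>
14. <S=[clo(λy. ((λw. ((λp. 6) 6)) 2), ∅) :: 17], E=∅, C=[AP], D=∅>
15. <S=∅, E={y↦17}, C=[((λw. ((λp. 6) 6)) 2)], D=[(∅, ∅, ∅)]>
16. <S=∅, E={y↦17}, C=[2 :: (λw. ((λp. 6) 6)) :: AP], D=[(∅, ∅, ∅)]>
17. <S=[2], E={y↦17}, C=[(λw. ((λp. 6) 6)) :: AP], D=[(∅, ∅, ∅)]>
18. <S=[clo(λw. ((λp. 6) 6), {y↦17}) :: 2], E={y↦17}, C=[AP], D=[(∅, ∅, ∅)]>
19. <S=∅, E={w↦2, y↦17}, C=[((λp. 6) 6)], D=[(∅, {y↦17}, ∅) :: (∅, ∅, ∅)]>
20. <S=∅, E={w↦2, y↦17}, C=[6 :: (λp. 6) :: AP], D=[(∅, {y↦17}, ∅) :: (∅, ∅, ∅)]>
21. <S=[6], E={w↦2, y↦17}, C=[(λp. 6) :: AP], D=[(∅, {y↦17}, ∅) :: (∅, ∅, ∅)]>
22. <S=[clo(λp. 6, {w↦2, y↦17}) :: 6], E={w↦2, y↦17}, C=[AP], D=[(∅, {y↦17}, ∅) :: (∅, ∅, ∅)]>
23. <S=∅, E={p↦6, w↦2, y↦17}, C=[6], D=[(∅, {w↦2, y↦17}, ∅) :: (∅, {y↦17}, ∅) :: (∅, ∅, ∅)]>
24. <S=[6], E={p↦6, w↦2, y↦17}, C=∅, D=[(∅, {w↦2, y↦17}, ∅) :: (∅, {y↦17}, ∅) :: (∅, ∅, ∅)]>
25. <S=[6], E={w↦2, y↦17}, C=∅, D=[(∅, {y↦17}, ∅) :: (∅, ∅, ∅)]>
26. <S=[6], E={y↦17}, C=∅, D=[(∅, ∅, ∅)]>
27. <S=[6], E=∅, C=∅, D=∅>
→ final value 6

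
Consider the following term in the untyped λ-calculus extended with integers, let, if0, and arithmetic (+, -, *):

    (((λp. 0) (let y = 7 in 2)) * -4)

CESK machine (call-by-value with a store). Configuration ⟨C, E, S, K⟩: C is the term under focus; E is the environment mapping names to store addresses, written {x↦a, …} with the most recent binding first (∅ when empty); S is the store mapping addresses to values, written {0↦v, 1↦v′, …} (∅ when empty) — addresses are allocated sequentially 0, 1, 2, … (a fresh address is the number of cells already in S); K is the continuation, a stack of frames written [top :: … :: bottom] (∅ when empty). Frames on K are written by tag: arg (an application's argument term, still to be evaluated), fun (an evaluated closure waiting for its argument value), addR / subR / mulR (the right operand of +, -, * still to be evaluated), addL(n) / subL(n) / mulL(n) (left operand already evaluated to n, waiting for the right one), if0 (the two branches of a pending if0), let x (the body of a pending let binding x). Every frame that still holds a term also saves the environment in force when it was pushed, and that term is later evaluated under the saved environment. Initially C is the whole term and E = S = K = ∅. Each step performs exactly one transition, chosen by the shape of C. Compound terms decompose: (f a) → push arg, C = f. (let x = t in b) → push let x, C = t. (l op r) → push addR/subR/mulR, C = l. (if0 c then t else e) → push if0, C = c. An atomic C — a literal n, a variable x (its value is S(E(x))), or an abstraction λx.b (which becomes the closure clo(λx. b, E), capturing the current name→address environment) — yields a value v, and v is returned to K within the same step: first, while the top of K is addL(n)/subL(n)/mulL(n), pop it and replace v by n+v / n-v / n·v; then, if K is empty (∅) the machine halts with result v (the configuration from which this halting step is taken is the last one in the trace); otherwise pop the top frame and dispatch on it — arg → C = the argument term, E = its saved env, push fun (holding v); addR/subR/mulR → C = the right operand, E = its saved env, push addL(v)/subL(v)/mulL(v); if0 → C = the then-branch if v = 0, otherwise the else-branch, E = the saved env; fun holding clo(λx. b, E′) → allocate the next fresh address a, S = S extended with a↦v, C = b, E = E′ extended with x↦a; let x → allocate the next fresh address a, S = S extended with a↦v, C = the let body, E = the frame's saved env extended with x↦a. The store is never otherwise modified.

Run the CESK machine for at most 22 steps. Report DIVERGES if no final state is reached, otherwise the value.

[0] <C=(((λp. 0) (let y = 7 in 2)) * -4), E=∅, S=∅, K=∅>
[1] <C=((λp. 0) (let y = 7 in 2)), E=∅, S=∅, K=[mulR]>
[2] <C=(λp. 0), E=∅, S=∅, K=[arg :: mulR]>
[3] <C=(let y = 7 in 2), E=∅, S=∅, K=[fun :: mulR]>
[4] <C=7, E=∅, S=∅, K=[let y :: fun :: mulR]>
[5] <C=2, E={y↦0}, S={0↦7}, K=[fun :: mulR]>
[6] <C=0, E={p↦1}, S={0↦7, 1↦2}, K=[mulR]>
[7] <C=-4, E=∅, S={0↦7, 1↦2}, K=[mulL(0)]>
→ final value 0

Answer: 0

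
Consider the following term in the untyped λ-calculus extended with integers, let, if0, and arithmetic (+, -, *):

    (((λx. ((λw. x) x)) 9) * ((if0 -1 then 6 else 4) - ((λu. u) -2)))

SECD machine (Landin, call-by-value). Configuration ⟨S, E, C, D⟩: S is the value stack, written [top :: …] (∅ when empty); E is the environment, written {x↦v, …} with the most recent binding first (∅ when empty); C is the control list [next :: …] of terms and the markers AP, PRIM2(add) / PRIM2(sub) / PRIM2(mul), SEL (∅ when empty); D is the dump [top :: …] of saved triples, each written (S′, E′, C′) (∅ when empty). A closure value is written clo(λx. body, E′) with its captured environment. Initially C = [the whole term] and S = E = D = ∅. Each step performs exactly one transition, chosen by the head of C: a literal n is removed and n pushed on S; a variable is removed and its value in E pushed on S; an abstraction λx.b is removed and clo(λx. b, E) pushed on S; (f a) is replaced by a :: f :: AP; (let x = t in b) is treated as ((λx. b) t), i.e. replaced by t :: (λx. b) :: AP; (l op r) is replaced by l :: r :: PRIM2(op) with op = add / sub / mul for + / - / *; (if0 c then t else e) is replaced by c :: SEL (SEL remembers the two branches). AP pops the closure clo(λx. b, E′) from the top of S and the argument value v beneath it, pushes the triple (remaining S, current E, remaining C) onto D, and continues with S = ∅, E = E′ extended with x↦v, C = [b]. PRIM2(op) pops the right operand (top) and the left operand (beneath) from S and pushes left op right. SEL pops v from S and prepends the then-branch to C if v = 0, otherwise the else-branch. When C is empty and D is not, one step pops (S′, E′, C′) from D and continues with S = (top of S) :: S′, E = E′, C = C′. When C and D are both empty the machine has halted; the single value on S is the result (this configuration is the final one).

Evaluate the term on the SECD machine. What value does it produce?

step 0: ⟨S=∅; E=∅; C=[(((λx. ((λw. x) x)) 9) * ((if0 -1 then 6 else 4) - ((λu. u) -2)))]; D=∅⟩
step 1: ⟨S=∅; E=∅; C=[((λx. ((λw. x) x)) 9) :: ((if0 -1 then 6 else 4) - ((λu. u) -2)) :: PRIM2(mul)]; D=∅⟩
step 2: ⟨S=∅; E=∅; C=[9 :: (λx. ((λw. x) x)) :: AP :: ((if0 -1 then 6 else 4) - ((λu. u) -2)) :: PRIM2(mul)]; D=∅⟩
step 3: ⟨S=[9]; E=∅; C=[(λx. ((λw. x) x)) :: AP :: ((if0 -1 then 6 else 4) - ((λu. u) -2)) :: PRIM2(mul)]; D=∅⟩
step 4: ⟨S=[clo(λx. ((λw. x) x), ∅) :: 9]; E=∅; C=[AP :: ((if0 -1 then 6 else 4) - ((λu. u) -2)) :: PRIM2(mul)]; D=∅⟩
step 5: ⟨S=∅; E={x↦9}; C=[((λw. x) x)]; D=[(∅, ∅, [((if0 -1 then 6 else 4) - ((λu. u) -2)) :: PRIM2(mul)])]⟩
step 6: ⟨S=∅; E={x↦9}; C=[x :: (λw. x) :: AP]; D=[(∅, ∅, [((if0 -1 then 6 else 4) - ((λu. u) -2)) :: PRIM2(mul)])]⟩
step 7: ⟨S=[9]; E={x↦9}; C=[(λw. x) :: AP]; D=[(∅, ∅, [((if0 -1 then 6 else 4) - ((λu. u) -2)) :: PRIM2(mul)])]⟩
step 8: ⟨S=[clo(λw. x, {x↦9}) :: 9]; E={x↦9}; C=[AP]; D=[(∅, ∅, [((if0 -1 then 6 else 4) - ((λu. u) -2)) :: PRIM2(mul)])]⟩
step 9: ⟨S=∅; E={w↦9, x↦9}; C=[x]; D=[(∅, {x↦9}, ∅) :: (∅, ∅, [((if0 -1 then 6 else 4) - ((λu. u) -2)) :: PRIM2(mul)])]⟩
step 10: ⟨S=[9]; E={w↦9, x↦9}; C=∅; D=[(∅, {x↦9}, ∅) :: (∅, ∅, [((if0 -1 then 6 else 4) - ((λu. u) -2)) :: PRIM2(mul)])]⟩
step 11: ⟨S=[9]; E={x↦9}; C=∅; D=[(∅, ∅, [((if0 -1 then 6 else 4) - ((λu. u) -2)) :: PRIM2(mul)])]⟩
step 12: ⟨S=[9]; E=∅; C=[((if0 -1 then 6 else 4) - ((λu. u) -2)) :: PRIM2(mul)]; D=∅⟩
step 13: ⟨S=[9]; E=∅; C=[(if0 -1 then 6 else 4) :: ((λu. u) -2) :: PRIM2(sub) :: PRIM2(mul)]; D=∅⟩
step 14: ⟨S=[9]; E=∅; C=[-1 :: SEL :: ((λu. u) -2) :: PRIM2(sub) :: PRIM2(mul)]; D=∅⟩
step 15: ⟨S=[-1 :: 9]; E=∅; C=[SEL :: ((λu. u) -2) :: PRIM2(sub) :: PRIM2(mul)]; D=∅⟩
step 16: ⟨S=[9]; E=∅; C=[4 :: ((λu. u) -2) :: PRIM2(sub) :: PRIM2(mul)]; D=∅⟩
step 17: ⟨S=[4 :: 9]; E=∅; C=[((λu. u) -2) :: PRIM2(sub) :: PRIM2(mul)]; D=∅⟩
step 18: ⟨S=[4 :: 9]; E=∅; C=[-2 :: (λu. u) :: AP :: PRIM2(sub) :: PRIM2(mul)]; D=∅⟩
step 19: ⟨S=[-2 :: 4 :: 9]; E=∅; C=[(λu. u) :: AP :: PRIM2(sub) :: PRIM2(mul)]; D=∅⟩
step 20: ⟨S=[clo(λu. u, ∅) :: -2 :: 4 :: 9]; E=∅; C=[AP :: PRIM2(sub) :: PRIM2(mul)]; D=∅⟩
step 21: ⟨S=∅; E={u↦-2}; C=[u]; D=[([4 :: 9], ∅, [PRIM2(sub) :: PRIM2(mul)])]⟩
step 22: ⟨S=[-2]; E={u↦-2}; C=∅; D=[([4 :: 9], ∅, [PRIM2(sub) :: PRIM2(mul)])]⟩
step 23: ⟨S=[-2 :: 4 :: 9]; E=∅; C=[PRIM2(sub) :: PRIM2(mul)]; D=∅⟩
step 24: ⟨S=[6 :: 9]; E=∅; C=[PRIM2(mul)]; D=∅⟩
step 25: ⟨S=[54]; E=∅; C=∅; D=∅⟩
→ final value 54

Answer: 54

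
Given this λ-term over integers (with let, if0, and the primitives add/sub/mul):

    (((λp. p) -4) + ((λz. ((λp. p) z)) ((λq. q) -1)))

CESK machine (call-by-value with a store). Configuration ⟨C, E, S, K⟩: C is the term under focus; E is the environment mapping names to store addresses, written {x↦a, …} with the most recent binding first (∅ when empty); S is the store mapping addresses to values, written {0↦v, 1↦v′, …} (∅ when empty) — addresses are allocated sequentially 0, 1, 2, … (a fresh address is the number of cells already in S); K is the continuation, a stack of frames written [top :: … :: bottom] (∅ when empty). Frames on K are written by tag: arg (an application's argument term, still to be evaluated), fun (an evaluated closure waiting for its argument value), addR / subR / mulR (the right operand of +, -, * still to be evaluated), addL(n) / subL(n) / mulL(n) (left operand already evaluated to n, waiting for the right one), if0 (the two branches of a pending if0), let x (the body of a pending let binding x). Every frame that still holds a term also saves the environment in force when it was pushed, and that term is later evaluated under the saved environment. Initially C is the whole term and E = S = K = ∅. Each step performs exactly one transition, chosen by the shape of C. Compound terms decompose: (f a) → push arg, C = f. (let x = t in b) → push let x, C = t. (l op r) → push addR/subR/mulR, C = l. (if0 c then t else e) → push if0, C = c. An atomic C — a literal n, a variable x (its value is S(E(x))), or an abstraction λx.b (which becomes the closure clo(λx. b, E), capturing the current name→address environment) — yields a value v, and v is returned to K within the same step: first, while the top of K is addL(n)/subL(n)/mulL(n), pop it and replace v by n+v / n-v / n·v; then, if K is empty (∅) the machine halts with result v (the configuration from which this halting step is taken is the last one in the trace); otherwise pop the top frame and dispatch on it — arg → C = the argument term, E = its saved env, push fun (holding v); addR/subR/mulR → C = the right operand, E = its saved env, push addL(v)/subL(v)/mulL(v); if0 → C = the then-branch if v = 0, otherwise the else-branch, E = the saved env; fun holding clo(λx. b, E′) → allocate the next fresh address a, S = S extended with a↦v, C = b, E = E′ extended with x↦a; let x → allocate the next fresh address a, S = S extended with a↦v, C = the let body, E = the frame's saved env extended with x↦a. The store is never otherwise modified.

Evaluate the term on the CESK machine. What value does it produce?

Answer: -5

Execution trace:
step 0: [C=(((λp. p) -4) + ((λz. ((λp. p) z)) ((λq. q) -1))) | E=∅ | S=∅ | K=∅]
step 1: [C=((λp. p) -4) | E=∅ | S=∅ | K=[addR]]
step 2: [C=(λp. p) | E=∅ | S=∅ | K=[arg :: addR]]
step 3: [C=-4 | E=∅ | S=∅ | K=[fun :: addR]]
step 4: [C=p | E={p↦0} | S={0↦-4} | K=[addR]]
step 5: [C=((λz. ((λp. p) z)) ((λq. q) -1)) | E=∅ | S={0↦-4} | K=[addL(-4)]]
step 6: [C=(λz. ((λp. p) z)) | E=∅ | S={0↦-4} | K=[arg :: addL(-4)]]
step 7: [C=((λq. q) -1) | E=∅ | S={0↦-4} | K=[fun :: addL(-4)]]
step 8: [C=(λq. q) | E=∅ | S={0↦-4} | K=[arg :: fun :: addL(-4)]]
step 9: [C=-1 | E=∅ | S={0↦-4} | K=[fun :: fun :: addL(-4)]]
step 10: [C=q | E={q↦1} | S={0↦-4, 1↦-1} | K=[fun :: addL(-4)]]
step 11: [C=((λp. p) z) | E={z↦2} | S={0↦-4, 1↦-1, 2↦-1} | K=[addL(-4)]]
step 12: [C=(λp. p) | E={z↦2} | S={0↦-4, 1↦-1, 2↦-1} | K=[arg :: addL(-4)]]
step 13: [C=z | E={z↦2} | S={0↦-4, 1↦-1, 2↦-1} | K=[fun :: addL(-4)]]
step 14: [C=p | E={p↦3, z↦2} | S={0↦-4, 1↦-1, 2↦-1, 3↦-1} | K=[addL(-4)]]
→ final value -5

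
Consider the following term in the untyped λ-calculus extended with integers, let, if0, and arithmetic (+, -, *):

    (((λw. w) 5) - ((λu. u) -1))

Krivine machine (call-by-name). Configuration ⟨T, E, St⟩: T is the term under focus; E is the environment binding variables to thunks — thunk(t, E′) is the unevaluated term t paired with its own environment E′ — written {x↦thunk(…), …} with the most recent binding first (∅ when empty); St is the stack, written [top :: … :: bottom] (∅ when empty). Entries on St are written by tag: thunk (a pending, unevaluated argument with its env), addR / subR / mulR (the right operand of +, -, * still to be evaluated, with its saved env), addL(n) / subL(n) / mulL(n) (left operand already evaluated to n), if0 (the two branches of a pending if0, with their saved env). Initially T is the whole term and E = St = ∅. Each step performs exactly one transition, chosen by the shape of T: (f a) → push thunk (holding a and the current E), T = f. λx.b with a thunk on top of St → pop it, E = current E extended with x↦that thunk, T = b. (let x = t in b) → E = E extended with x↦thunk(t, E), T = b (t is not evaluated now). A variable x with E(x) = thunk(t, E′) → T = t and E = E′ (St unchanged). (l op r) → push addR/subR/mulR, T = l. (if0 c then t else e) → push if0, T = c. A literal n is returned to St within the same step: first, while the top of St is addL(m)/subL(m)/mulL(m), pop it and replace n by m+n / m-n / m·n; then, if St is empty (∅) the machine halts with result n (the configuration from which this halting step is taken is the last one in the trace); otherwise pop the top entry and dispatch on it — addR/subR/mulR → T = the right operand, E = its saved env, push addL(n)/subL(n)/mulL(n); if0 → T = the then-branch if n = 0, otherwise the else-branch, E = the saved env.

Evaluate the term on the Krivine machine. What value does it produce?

Answer: 6

Execution trace:
0. [T=(((λw. w) 5) - ((λu. u) -1)) | E=∅ | St=∅]
1. [T=((λw. w) 5) | E=∅ | St=[subR]]
2. [T=(λw. w) | E=∅ | St=[thunk :: subR]]
3. [T=w | E={w↦thunk(5, ∅)} | St=[subR]]
4. [T=5 | E=∅ | St=[subR]]
5. [T=((λu. u) -1) | E=∅ | St=[subL(5)]]
6. [T=(λu. u) | E=∅ | St=[thunk :: subL(5)]]
7. [T=u | E={u↦thunk(-1, ∅)} | St=[subL(5)]]
8. [T=-1 | E=∅ | St=[subL(5)]]
→ final value 6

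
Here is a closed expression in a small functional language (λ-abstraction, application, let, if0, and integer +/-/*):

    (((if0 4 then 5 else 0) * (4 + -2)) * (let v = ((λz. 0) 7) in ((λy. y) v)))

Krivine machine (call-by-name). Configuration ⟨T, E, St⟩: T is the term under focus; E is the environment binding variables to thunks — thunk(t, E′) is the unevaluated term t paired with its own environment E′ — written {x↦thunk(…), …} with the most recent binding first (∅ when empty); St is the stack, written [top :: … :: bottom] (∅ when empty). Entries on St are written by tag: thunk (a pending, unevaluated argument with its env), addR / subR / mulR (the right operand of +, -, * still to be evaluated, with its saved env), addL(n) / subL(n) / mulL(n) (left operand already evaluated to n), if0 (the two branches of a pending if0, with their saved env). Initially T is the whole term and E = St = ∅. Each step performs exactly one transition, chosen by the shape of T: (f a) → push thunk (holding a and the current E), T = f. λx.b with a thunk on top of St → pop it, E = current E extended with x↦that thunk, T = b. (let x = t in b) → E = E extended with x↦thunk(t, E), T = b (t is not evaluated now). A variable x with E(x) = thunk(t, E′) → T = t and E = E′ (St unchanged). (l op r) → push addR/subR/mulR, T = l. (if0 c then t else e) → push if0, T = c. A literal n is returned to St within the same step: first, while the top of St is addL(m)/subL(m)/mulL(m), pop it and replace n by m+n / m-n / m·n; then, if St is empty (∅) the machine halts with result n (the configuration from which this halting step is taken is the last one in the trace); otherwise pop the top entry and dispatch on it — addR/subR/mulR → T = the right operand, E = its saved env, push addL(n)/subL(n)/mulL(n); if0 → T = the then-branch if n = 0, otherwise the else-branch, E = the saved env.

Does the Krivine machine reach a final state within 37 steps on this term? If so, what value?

0. ⟨T=(((if0 4 then 5 else 0) * (4 + -2)) * (let v = ((λz. 0) 7) in ((λy. y) v))); E=∅; St=∅⟩
1. ⟨T=((if0 4 then 5 else 0) * (4 + -2)); E=∅; St=[mulR]⟩
2. ⟨T=(if0 4 then 5 else 0); E=∅; St=[mulR :: mulR]⟩
3. ⟨T=4; E=∅; St=[if0 :: mulR :: mulR]⟩
4. ⟨T=0; E=∅; St=[mulR :: mulR]⟩
5. ⟨T=(4 + -2); E=∅; St=[mulL(0) :: mulR]⟩
6. ⟨T=4; E=∅; St=[addR :: mulL(0) :: mulR]⟩
7. ⟨T=-2; E=∅; St=[addL(4) :: mulL(0) :: mulR]⟩
8. ⟨T=(let v = ((λz. 0) 7) in ((λy. y) v)); E=∅; St=[mulL(0)]⟩
9. ⟨T=((λy. y) v); E={v↦thunk(((λz. 0) 7), ∅)}; St=[mulL(0)]⟩
10. ⟨T=(λy. y); E={v↦thunk(((λz. 0) 7), ∅)}; St=[thunk :: mulL(0)]⟩
11. ⟨T=y; E={y↦thunk(v, {v↦thunk(((λz. 0) 7), ∅)}), v↦thunk(((λz. 0) 7), ∅)}; St=[mulL(0)]⟩
12. ⟨T=v; E={v↦thunk(((λz. 0) 7), ∅)}; St=[mulL(0)]⟩
13. ⟨T=((λz. 0) 7); E=∅; St=[mulL(0)]⟩
14. ⟨T=(λz. 0); E=∅; St=[thunk :: mulL(0)]⟩
15. ⟨T=0; E={z↦thunk(7, ∅)}; St=[mulL(0)]⟩
→ final value 0

Answer: 0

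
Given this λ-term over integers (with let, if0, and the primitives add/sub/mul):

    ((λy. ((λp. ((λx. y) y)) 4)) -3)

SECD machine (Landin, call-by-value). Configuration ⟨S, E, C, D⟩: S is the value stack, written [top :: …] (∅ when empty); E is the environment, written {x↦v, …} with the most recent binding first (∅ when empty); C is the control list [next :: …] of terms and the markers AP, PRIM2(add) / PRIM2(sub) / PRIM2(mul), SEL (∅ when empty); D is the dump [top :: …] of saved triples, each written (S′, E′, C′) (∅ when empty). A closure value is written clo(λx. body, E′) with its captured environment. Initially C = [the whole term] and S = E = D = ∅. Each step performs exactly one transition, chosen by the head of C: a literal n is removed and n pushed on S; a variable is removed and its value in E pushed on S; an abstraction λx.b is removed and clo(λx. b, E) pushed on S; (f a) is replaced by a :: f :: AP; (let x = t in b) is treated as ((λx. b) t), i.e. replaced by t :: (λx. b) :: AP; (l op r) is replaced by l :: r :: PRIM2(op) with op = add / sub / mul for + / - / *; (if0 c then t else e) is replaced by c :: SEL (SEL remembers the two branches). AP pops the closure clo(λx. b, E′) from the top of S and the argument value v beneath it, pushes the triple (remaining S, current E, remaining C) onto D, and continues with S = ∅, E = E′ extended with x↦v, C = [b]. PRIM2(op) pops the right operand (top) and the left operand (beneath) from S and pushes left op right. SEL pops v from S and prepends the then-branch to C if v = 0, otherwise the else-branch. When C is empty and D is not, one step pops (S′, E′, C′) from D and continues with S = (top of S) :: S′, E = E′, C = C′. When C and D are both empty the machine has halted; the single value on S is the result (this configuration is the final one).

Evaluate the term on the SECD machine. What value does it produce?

0. <S=∅, E=∅, C=[((λy. ((λp. ((λx. y) y)) 4)) -3)], D=∅>
1. <S=∅, E=∅, C=[-3 :: (λy. ((λp. ((λx. y) y)) 4)) :: AP], D=∅>
2. <S=[-3], E=∅, C=[(λy. ((λp. ((λx. y) y)) 4)) :: AP], D=∅>
3. <S=[clo(λy. ((λp. ((λx. y) y)) 4), ∅) :: -3], E=∅, C=[AP], D=∅>
4. <S=∅, E={y↦-3}, C=[((λp. ((λx. y) y)) 4)], D=[(∅, ∅, ∅)]>
5. <S=∅, E={y↦-3}, C=[4 :: (λp. ((λx. y) y)) :: AP], D=[(∅, ∅, ∅)]>
6. <S=[4], E={y↦-3}, C=[(λp. ((λx. y) y)) :: AP], D=[(∅, ∅, ∅)]>
7. <S=[clo(λp. ((λx. y) y), {y↦-3}) :: 4], E={y↦-3}, C=[AP], D=[(∅, ∅, ∅)]>
8. <S=∅, E={p↦4, y↦-3}, C=[((λx. y) y)], D=[(∅, {y↦-3}, ∅) :: (∅, ∅, ∅)]>
9. <S=∅, E={p↦4, y↦-3}, C=[y :: (λx. y) :: AP], D=[(∅, {y↦-3}, ∅) :: (∅, ∅, ∅)]>
10. <S=[-3], E={p↦4, y↦-3}, C=[(λx. y) :: AP], D=[(∅, {y↦-3}, ∅) :: (∅, ∅, ∅)]>
11. <S=[clo(λx. y, {p↦4, y↦-3}) :: -3], E={p↦4, y↦-3}, C=[AP], D=[(∅, {y↦-3}, ∅) :: (∅, ∅, ∅)]>
12. <S=∅, E={x↦-3, p↦4, y↦-3}, C=[y], D=[(∅, {p↦4, y↦-3}, ∅) :: (∅, {y↦-3}, ∅) :: (∅, ∅, ∅)]>
13. <S=[-3], E={x↦-3, p↦4, y↦-3}, C=∅, D=[(∅, {p↦4, y↦-3}, ∅) :: (∅, {y↦-3}, ∅) :: (∅, ∅, ∅)]>
14. <S=[-3], E={p↦4, y↦-3}, C=∅, D=[(∅, {y↦-3}, ∅) :: (∅, ∅, ∅)]>
15. <S=[-3], E={y↦-3}, C=∅, D=[(∅, ∅, ∅)]>
16. <S=[-3], E=∅, C=∅, D=∅>
→ final value -3

Answer: -3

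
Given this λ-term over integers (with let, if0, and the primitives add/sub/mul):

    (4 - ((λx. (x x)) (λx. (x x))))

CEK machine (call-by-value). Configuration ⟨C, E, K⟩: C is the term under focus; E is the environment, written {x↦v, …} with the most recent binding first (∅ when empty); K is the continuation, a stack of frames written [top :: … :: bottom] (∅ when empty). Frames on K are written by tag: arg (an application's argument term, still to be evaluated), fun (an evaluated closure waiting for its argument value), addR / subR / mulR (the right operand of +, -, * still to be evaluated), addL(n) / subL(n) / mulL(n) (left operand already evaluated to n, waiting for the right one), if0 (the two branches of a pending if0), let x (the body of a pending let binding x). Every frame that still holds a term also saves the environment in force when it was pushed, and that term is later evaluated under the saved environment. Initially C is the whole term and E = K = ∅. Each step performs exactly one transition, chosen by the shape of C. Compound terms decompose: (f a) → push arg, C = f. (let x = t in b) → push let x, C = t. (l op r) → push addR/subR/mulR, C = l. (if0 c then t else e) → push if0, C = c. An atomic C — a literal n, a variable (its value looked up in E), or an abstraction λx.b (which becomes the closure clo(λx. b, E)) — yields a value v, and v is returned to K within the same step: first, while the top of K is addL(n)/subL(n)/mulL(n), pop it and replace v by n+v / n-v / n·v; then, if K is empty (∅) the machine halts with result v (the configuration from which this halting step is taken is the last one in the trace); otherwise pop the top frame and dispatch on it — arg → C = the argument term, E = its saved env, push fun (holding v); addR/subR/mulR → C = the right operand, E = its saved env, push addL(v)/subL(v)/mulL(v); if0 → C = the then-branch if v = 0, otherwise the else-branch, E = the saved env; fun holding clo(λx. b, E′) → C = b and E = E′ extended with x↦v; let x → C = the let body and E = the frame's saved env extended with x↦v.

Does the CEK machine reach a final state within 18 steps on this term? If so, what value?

step 0: [C=(4 - ((λx. (x x)) (λx. (x x)))) | E=∅ | K=∅]
step 1: [C=4 | E=∅ | K=[subR]]
step 2: [C=((λx. (x x)) (λx. (x x))) | E=∅ | K=[subL(4)]]
step 3: [C=(λx. (x x)) | E=∅ | K=[arg :: subL(4)]]
step 4: [C=(λx. (x x)) | E=∅ | K=[fun :: subL(4)]]
step 5: [C=(x x) | E={x↦clo(λx. (x x), ∅)} | K=[subL(4)]]
step 6: [C=x | E={x↦clo(λx. (x x), ∅)} | K=[arg :: subL(4)]]
step 7: [C=x | E={x↦clo(λx. (x x), ∅)} | K=[fun :: subL(4)]]
… configuration repeats with period 3 (steps 5–7 recur indefinitely) …

Answer: DIVERGES (no final state within 18 steps)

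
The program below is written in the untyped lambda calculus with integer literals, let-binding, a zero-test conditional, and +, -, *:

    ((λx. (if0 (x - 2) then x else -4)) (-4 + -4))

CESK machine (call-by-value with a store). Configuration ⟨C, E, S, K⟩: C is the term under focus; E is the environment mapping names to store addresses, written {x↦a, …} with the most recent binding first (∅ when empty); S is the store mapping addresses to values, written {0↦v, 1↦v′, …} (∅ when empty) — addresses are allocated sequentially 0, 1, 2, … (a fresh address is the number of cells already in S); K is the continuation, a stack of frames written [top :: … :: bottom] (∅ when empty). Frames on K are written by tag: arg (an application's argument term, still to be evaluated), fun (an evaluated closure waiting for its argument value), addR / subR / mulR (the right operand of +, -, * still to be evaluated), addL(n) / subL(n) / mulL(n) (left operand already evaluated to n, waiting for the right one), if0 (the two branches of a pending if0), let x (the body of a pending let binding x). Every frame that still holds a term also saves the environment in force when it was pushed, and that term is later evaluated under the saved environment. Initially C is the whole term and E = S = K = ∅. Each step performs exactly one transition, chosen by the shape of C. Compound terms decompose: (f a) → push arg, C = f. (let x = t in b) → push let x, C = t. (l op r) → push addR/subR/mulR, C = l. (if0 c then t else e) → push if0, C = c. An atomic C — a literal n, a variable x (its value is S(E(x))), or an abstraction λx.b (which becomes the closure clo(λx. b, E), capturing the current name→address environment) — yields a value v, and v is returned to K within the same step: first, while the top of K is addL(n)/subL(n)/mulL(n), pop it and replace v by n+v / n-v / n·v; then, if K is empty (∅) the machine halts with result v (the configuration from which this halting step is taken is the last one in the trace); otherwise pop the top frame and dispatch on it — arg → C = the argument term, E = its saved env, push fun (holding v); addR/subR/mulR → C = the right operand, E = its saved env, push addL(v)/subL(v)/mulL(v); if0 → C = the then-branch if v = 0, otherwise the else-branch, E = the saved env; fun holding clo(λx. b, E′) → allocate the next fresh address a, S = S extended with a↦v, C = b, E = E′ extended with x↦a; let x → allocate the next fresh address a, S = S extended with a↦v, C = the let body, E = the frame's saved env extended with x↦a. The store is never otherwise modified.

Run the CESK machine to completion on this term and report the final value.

Answer: -4

Execution trace:
step 0: ⟨C=((λx. (if0 (x - 2) then x else -4)) (-4 + -4)); E=∅; S=∅; K=∅⟩
step 1: ⟨C=(λx. (if0 (x - 2) then x else -4)); E=∅; S=∅; K=[arg]⟩
step 2: ⟨C=(-4 + -4); E=∅; S=∅; K=[fun]⟩
step 3: ⟨C=-4; E=∅; S=∅; K=[addR :: fun]⟩
step 4: ⟨C=-4; E=∅; S=∅; K=[addL(-4) :: fun]⟩
step 5: ⟨C=(if0 (x - 2) then x else -4); E={x↦0}; S={0↦-8}; K=∅⟩
step 6: ⟨C=(x - 2); E={x↦0}; S={0↦-8}; K=[if0]⟩
step 7: ⟨C=x; E={x↦0}; S={0↦-8}; K=[subR :: if0]⟩
step 8: ⟨C=2; E={x↦0}; S={0↦-8}; K=[subL(-8) :: if0]⟩
step 9: ⟨C=-4; E={x↦0}; S={0↦-8}; K=∅⟩
→ final value -4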